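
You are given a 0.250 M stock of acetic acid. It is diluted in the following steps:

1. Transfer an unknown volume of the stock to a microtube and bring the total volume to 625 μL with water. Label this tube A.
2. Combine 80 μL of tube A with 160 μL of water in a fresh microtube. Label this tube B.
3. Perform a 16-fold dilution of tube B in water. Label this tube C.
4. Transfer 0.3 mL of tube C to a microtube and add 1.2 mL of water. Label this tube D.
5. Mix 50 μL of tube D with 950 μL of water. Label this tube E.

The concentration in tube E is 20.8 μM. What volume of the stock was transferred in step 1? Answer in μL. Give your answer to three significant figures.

Step 1: v brought to 625 μL → factor = 625 μL/v
Step 2: 80 μL + 160 μL = 240 μL total → factor 240/80 = 3
Step 3: 16-fold → factor 16
Step 4: 0.3 mL + 1.2 mL = 1.5 mL total → factor 1.5/0.3 = 5
Step 5: 50 μL + 950 μL = 1000 μL total → factor 1000/50 = 20
Product of known-step factors = 4800
Overall factor = 0.250 M / (20.8 μM) = 12019
Step-1 factor = 12019 / 4800 = 2.504
v = 625 μL / 2.504 = 250 μL

250 μL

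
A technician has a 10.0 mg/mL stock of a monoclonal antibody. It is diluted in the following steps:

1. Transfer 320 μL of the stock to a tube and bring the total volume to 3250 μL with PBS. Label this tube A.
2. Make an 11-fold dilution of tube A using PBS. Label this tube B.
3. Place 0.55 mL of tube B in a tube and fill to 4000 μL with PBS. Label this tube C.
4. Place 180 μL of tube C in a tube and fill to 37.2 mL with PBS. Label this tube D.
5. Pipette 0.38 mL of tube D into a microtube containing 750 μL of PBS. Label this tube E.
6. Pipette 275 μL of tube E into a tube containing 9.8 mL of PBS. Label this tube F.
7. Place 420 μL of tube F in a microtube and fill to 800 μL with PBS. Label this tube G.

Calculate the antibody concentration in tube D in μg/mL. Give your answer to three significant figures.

Step 1: 320 μL brought to 3250 μL → factor 3250/320 = 10.156
Step 2: 11-fold → factor 11
Step 3: 0.55 mL brought to 4000 μL → factor 4/0.55 = 7.2727
Step 4: 180 μL brought to 37.2 mL → factor 37200/180 = 206.67
Dilution factor through tube D = 10.156 × 11 × 7.2727 × 206.67 = 1.6792 × 10^5
[tube D] = 10.0 mg/mL / 1.6792 × 10^5 = 5.955 × 10^-5 mg/mL = 0.0596 μg/mL

0.0596 μg/mL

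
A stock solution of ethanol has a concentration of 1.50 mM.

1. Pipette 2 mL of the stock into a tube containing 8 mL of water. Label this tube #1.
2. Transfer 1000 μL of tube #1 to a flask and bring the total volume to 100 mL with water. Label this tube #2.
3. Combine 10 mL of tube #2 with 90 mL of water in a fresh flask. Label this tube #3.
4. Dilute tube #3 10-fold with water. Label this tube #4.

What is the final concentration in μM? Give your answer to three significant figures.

Step 1: 2 mL + 8 mL = 10 mL total → factor 10/2 = 5
Step 2: 1000 μL brought to 100 mL → factor 1 × 10^5/1000 = 100
Step 3: 10 mL + 90 mL = 100 mL total → factor 100/10 = 10
Step 4: 10-fold → factor 10
Overall dilution factor = 5 × 100 × 10 × 10 = 50000
Final = 1.50 mM / 50000 = 3.000 × 10^-5 mM = 0.0300 μM

0.0300 μM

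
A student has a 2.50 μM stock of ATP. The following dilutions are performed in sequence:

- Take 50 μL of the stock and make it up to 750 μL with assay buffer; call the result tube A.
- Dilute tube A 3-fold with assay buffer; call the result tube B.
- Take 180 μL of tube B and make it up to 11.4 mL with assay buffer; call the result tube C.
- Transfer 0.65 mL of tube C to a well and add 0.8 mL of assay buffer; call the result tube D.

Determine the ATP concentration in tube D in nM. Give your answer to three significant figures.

Step 1: 50 μL brought to 750 μL → factor 750/50 = 15
Step 2: 3-fold → factor 3
Step 3: 180 μL brought to 11.4 mL → factor 11400/180 = 63.333
Step 4: 0.65 mL + 0.8 mL = 1.45 mL total → factor 1.45/0.65 = 2.2308
Overall dilution factor = 15 × 3 × 63.333 × 2.2308 = 6357.7
Final = 2.50 μM / 6357.7 = 0.0003932 μM = 0.393 nM

0.393 nM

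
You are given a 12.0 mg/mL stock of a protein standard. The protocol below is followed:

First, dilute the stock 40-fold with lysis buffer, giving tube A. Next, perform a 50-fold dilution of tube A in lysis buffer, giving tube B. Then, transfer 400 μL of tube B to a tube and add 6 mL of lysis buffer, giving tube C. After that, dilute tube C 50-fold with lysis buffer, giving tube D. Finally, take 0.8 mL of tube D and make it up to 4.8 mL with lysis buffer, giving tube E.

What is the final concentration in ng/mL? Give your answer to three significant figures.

Step 1: 40-fold → factor 40
Step 2: 50-fold → factor 50
Step 3: 400 μL + 6 mL = 6400 μL total → factor 6400/400 = 16
Step 4: 50-fold → factor 50
Step 5: 0.8 mL brought to 4.8 mL → factor 4.8/0.8 = 6
Overall dilution factor = 40 × 50 × 16 × 50 × 6 = 9.6 × 10^6
Final = 12.0 mg/mL / 9.6 × 10^6 = 1.250 × 10^-6 mg/mL = 1.25 ng/mL

1.25 ng/mL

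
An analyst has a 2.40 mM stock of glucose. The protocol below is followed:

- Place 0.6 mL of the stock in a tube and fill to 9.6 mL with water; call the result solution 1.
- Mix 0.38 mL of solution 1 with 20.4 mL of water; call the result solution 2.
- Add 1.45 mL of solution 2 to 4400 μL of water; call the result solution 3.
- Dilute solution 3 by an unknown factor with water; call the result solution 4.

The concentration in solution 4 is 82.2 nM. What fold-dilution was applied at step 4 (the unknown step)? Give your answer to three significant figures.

Step 1: 0.6 mL brought to 9.6 mL → factor 9.6/0.6 = 16
Step 2: 0.38 mL + 20.4 mL = 20.78 mL total → factor 20.78/0.38 = 54.684
Step 3: 1.45 mL + 4400 μL = 5.85 mL total → factor 5.85/1.45 = 4.0345
Step 4: unknown factor x
Product of known-step factors = 3530
Overall factor = 2.40 mM / (82.2 nM) = 29197
x = 29197 / 3530 = 8.27

8.27-fold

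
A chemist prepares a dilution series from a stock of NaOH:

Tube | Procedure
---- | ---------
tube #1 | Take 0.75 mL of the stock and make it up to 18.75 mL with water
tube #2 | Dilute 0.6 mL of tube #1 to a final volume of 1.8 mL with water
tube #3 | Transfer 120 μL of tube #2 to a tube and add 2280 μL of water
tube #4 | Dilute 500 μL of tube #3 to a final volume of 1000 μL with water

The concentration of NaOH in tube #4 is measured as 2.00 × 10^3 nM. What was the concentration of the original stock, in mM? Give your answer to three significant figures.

Step 1: 0.75 mL brought to 18.75 mL → factor 18.75/0.75 = 25
Step 2: 0.6 mL brought to 1.8 mL → factor 1.8/0.6 = 3
Step 3: 120 μL + 2280 μL = 2400 μL total → factor 2400/120 = 20
Step 4: 500 μL brought to 1000 μL → factor 1000/500 = 2
Overall dilution factor = 25 × 3 × 20 × 2 = 3000
Stock = 2.00 × 10^3 nM × 3000 = 6.000 × 10^6 nM = 6.00 mM

6.00 mM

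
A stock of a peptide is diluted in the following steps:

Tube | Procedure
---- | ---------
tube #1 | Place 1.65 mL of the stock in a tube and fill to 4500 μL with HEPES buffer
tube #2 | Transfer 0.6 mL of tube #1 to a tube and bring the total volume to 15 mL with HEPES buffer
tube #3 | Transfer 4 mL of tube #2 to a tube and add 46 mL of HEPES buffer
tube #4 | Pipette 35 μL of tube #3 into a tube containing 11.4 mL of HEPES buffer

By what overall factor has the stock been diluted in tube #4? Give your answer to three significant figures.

Step 1: 1.65 mL brought to 4500 μL → factor 4.5/1.65 = 2.7273
Step 2: 0.6 mL brought to 15 mL → factor 15/0.6 = 25
Step 3: 4 mL + 46 mL = 50 mL total → factor 50/4 = 12.5
Step 4: 35 μL + 11.4 mL = 11435 μL total → factor 11435/35 = 326.71
Overall dilution factor = 2.7273 × 25 × 12.5 × 326.71 = 2.7845 × 10^5

2.78 × 10^5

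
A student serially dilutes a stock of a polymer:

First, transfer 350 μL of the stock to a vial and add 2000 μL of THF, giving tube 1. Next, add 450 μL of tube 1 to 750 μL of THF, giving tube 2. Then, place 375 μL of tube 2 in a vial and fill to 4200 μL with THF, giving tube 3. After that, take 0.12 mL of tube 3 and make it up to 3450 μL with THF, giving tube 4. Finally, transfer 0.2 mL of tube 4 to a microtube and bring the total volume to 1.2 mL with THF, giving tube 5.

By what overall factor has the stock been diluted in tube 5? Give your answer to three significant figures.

3.46 × 10^4

Step 1: 350 μL + 2000 μL = 2350 μL total → factor 2350/350 = 6.7143
Step 2: 450 μL + 750 μL = 1200 μL total → factor 1200/450 = 2.6667
Step 3: 375 μL brought to 4200 μL → factor 4200/375 = 11.2
Step 4: 0.12 mL brought to 3450 μL → factor 3.45/0.12 = 28.75
Step 5: 0.2 mL brought to 1.2 mL → factor 1.2/0.2 = 6
Overall dilution factor = 6.7143 × 2.6667 × 11.2 × 28.75 × 6 = 34592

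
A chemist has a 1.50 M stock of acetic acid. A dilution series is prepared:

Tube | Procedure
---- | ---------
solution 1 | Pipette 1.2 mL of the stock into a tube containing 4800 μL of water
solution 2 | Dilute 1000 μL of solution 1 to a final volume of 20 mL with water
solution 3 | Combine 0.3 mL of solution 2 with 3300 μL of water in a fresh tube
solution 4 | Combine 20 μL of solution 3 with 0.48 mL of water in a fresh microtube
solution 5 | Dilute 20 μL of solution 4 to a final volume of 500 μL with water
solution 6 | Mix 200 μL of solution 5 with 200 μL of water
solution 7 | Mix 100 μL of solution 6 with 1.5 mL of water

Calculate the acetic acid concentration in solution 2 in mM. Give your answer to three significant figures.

Step 1: 1.2 mL + 4800 μL = 6 mL total → factor 6/1.2 = 5
Step 2: 1000 μL brought to 20 mL → factor 20000/1000 = 20
Dilution factor through solution 2 = 5 × 20 = 100
[solution 2] = 1.50 M / 100 = 0.01500 M = 15.0 mM

15.0 mM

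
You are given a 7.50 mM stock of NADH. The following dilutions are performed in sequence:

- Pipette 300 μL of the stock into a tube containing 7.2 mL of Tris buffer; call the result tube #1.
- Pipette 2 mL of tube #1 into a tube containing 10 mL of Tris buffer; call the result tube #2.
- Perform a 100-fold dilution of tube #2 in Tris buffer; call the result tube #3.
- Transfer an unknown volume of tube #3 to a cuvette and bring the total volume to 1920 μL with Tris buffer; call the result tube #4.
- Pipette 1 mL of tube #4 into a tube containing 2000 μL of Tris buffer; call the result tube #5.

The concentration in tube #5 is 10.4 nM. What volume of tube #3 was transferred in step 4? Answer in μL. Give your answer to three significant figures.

Step 1: 300 μL + 7.2 mL = 7500 μL total → factor 7500/300 = 25
Step 2: 2 mL + 10 mL = 12 mL total → factor 12/2 = 6
Step 3: 100-fold → factor 100
Step 4: v brought to 1920 μL → factor = 1920 μL/v
Step 5: 1 mL + 2000 μL = 3 mL total → factor 3/1 = 3
Product of known-step factors = 45000
Overall factor = 7.50 mM / (10.4 nM) = 7.2115 × 10^5
Step-4 factor = 7.2115 × 10^5 / 45000 = 16.026
v = 1920 μL / 16.026 = 120 μL

120 μL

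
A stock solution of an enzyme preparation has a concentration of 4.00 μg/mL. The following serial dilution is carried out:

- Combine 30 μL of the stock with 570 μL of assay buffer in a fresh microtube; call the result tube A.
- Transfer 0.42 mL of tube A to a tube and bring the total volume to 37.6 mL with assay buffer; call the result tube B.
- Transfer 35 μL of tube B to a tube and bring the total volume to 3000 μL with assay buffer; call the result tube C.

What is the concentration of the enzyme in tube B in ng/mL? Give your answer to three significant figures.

2.23 ng/mL

Step 1: 30 μL + 570 μL = 600 μL total → factor 600/30 = 20
Step 2: 0.42 mL brought to 37.6 mL → factor 37.6/0.42 = 89.524
Dilution factor through tube B = 20 × 89.524 = 1790.5
[tube B] = 4.00 μg/mL / 1790.5 = 0.002234 μg/mL = 2.23 ng/mL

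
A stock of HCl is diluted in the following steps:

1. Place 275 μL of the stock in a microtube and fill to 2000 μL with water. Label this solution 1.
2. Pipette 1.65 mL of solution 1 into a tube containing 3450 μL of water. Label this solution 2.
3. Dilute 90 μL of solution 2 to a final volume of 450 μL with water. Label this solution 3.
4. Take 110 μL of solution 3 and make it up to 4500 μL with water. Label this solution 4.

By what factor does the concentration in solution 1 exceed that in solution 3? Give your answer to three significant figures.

Step 1: 275 μL brought to 2000 μL → factor 2000/275 = 7.2727
Step 2: 1.65 mL + 3450 μL = 5.1 mL total → factor 5.1/1.65 = 3.0909
Step 3: 90 μL brought to 450 μL → factor 450/90 = 5
Dilution factor to solution 1 = 7.2727; to solution 3 = 112.4
[solution 1]/[solution 3] = (factor to solution 3)/(factor to solution 1) = 112.4/7.2727 = 15.5

15.5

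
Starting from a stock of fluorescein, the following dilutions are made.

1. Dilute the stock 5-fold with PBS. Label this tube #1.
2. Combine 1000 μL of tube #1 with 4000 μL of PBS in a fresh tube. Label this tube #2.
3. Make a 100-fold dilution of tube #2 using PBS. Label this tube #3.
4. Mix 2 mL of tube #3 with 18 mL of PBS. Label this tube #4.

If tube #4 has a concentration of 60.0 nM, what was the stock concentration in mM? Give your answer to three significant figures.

Step 1: 5-fold → factor 5
Step 2: 1000 μL + 4000 μL = 5000 μL total → factor 5000/1000 = 5
Step 3: 100-fold → factor 100
Step 4: 2 mL + 18 mL = 20 mL total → factor 20/2 = 10
Overall dilution factor = 5 × 5 × 100 × 10 = 25000
Stock = 60.0 nM × 25000 = 1.500 × 10^6 nM = 1.50 mM

1.50 mM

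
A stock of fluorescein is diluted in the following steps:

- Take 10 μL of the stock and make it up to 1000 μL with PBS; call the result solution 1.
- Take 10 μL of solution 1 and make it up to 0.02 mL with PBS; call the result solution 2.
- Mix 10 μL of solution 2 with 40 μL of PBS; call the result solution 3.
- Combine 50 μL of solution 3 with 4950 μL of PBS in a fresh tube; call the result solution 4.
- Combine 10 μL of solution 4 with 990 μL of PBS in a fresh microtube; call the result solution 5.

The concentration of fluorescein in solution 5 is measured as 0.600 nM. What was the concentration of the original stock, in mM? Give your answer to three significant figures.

Step 1: 10 μL brought to 1000 μL → factor 1000/10 = 100
Step 2: 10 μL brought to 0.02 mL → factor 20/10 = 2
Step 3: 10 μL + 40 μL = 50 μL total → factor 50/10 = 5
Step 4: 50 μL + 4950 μL = 5000 μL total → factor 5000/50 = 100
Step 5: 10 μL + 990 μL = 1000 μL total → factor 1000/10 = 100
Overall dilution factor = 100 × 2 × 5 × 100 × 100 = 1 × 10^7
Stock = 0.600 nM × 1 × 10^7 = 6.000 × 10^6 nM = 6.00 mM

6.00 mM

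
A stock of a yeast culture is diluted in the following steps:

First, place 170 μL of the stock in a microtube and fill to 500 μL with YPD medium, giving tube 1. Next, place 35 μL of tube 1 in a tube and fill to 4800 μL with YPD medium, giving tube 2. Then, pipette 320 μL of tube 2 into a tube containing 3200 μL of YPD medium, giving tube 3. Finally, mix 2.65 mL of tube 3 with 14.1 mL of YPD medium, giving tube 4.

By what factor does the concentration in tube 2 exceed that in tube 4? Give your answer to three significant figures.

69.5

Step 1: 170 μL brought to 500 μL → factor 500/170 = 2.9412
Step 2: 35 μL brought to 4800 μL → factor 4800/35 = 137.14
Step 3: 320 μL + 3200 μL = 3520 μL total → factor 3520/320 = 11
Step 4: 2.65 mL + 14.1 mL = 16.75 mL total → factor 16.75/2.65 = 6.3208
Dilution factor to tube 2 = 403.36; to tube 4 = 28045
[tube 2]/[tube 4] = (factor to tube 4)/(factor to tube 2) = 28045/403.36 = 69.5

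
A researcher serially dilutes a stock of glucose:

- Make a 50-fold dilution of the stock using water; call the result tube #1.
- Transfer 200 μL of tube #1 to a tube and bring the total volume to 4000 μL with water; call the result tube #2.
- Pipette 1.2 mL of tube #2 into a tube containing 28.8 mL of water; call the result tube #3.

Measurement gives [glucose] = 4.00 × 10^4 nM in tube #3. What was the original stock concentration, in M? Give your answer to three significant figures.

1.00 M

Step 1: 50-fold → factor 50
Step 2: 200 μL brought to 4000 μL → factor 4000/200 = 20
Step 3: 1.2 mL + 28.8 mL = 30 mL total → factor 30/1.2 = 25
Overall dilution factor = 50 × 20 × 25 = 25000
Stock = 4.00 × 10^4 nM × 25000 = 1.000 × 10^9 nM = 1.00 M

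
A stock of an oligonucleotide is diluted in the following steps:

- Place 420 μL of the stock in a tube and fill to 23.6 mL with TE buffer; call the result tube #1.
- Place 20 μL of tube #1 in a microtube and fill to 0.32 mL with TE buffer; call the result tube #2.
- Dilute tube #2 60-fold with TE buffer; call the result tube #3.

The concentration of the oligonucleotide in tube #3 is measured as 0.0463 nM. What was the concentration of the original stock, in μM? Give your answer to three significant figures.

2.50 μM

Step 1: 420 μL brought to 23.6 mL → factor 23600/420 = 56.19
Step 2: 20 μL brought to 0.32 mL → factor 320/20 = 16
Step 3: 60-fold → factor 60
Overall dilution factor = 56.19 × 16 × 60 = 53943
Stock = 0.0463 nM × 53943 = 2498 nM = 2.50 μM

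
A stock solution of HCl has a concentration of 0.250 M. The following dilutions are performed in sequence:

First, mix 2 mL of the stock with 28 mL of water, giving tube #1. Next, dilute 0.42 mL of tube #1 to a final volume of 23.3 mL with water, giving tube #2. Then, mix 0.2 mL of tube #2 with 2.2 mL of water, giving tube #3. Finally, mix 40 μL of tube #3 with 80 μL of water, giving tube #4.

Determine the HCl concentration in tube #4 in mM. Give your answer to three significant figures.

Step 1: 2 mL + 28 mL = 30 mL total → factor 30/2 = 15
Step 2: 0.42 mL brought to 23.3 mL → factor 23.3/0.42 = 55.476
Step 3: 0.2 mL + 2.2 mL = 2.4 mL total → factor 2.4/0.2 = 12
Step 4: 40 μL + 80 μL = 120 μL total → factor 120/40 = 3
Overall dilution factor = 15 × 55.476 × 12 × 3 = 29957
Final = 0.250 M / 29957 = 8.345 × 10^-6 M = 0.00835 mM

0.00835 mM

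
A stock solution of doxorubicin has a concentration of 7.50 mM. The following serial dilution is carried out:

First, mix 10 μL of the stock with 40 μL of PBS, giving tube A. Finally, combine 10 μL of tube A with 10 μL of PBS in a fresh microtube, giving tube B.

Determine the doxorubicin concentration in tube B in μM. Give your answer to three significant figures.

750 μM

Step 1: 10 μL + 40 μL = 50 μL total → factor 50/10 = 5
Step 2: 10 μL + 10 μL = 20 μL total → factor 20/10 = 2
Overall dilution factor = 5 × 2 = 10
Final = 7.50 mM / 10 = 0.7500 mM = 750 μM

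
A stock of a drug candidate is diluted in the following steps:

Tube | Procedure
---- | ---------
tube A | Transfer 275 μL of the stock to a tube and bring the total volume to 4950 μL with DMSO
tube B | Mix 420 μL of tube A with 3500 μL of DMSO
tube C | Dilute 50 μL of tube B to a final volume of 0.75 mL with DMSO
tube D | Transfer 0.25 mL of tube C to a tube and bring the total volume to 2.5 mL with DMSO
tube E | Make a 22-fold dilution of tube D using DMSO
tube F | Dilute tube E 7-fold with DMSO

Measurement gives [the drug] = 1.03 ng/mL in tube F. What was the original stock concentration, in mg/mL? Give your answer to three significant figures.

Step 1: 275 μL brought to 4950 μL → factor 4950/275 = 18
Step 2: 420 μL + 3500 μL = 3920 μL total → factor 3920/420 = 9.3333
Step 3: 50 μL brought to 0.75 mL → factor 750/50 = 15
Step 4: 0.25 mL brought to 2.5 mL → factor 2.5/0.25 = 10
Step 5: 22-fold → factor 22
Step 6: 7-fold → factor 7
Overall dilution factor = 18 × 9.3333 × 15 × 10 × 22 × 7 = 3.8808 × 10^6
Stock = 1.03 ng/mL × 3.8808 × 10^6 = 3.997 × 10^6 ng/mL = 4.00 mg/mL

4.00 mg/mL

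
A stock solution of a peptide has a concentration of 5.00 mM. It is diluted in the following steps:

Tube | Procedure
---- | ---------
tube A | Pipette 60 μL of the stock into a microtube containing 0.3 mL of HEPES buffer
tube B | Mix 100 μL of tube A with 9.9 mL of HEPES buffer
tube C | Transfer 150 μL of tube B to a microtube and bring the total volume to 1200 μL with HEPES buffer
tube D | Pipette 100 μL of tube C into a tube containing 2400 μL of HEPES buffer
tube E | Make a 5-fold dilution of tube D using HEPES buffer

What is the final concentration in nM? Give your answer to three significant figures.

8.33 nM

Step 1: 60 μL + 0.3 mL = 360 μL total → factor 360/60 = 6
Step 2: 100 μL + 9.9 mL = 10000 μL total → factor 10000/100 = 100
Step 3: 150 μL brought to 1200 μL → factor 1200/150 = 8
Step 4: 100 μL + 2400 μL = 2500 μL total → factor 2500/100 = 25
Step 5: 5-fold → factor 5
Overall dilution factor = 6 × 100 × 8 × 25 × 5 = 6 × 10^5
Final = 5.00 mM / 6 × 10^5 = 8.333 × 10^-6 mM = 8.33 nM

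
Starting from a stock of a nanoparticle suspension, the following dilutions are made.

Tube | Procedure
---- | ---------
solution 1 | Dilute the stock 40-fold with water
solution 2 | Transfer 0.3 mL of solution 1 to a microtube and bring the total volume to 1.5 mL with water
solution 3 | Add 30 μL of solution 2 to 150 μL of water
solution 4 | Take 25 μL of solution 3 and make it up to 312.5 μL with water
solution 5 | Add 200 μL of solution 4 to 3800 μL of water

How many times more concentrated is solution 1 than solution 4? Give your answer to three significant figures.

375

Step 1: 40-fold → factor 40
Step 2: 0.3 mL brought to 1.5 mL → factor 1.5/0.3 = 5
Step 3: 30 μL + 150 μL = 180 μL total → factor 180/30 = 6
Step 4: 25 μL brought to 312.5 μL → factor 312.5/25 = 12.5
Dilution factor to solution 1 = 40; to solution 4 = 15000
[solution 1]/[solution 4] = (factor to solution 4)/(factor to solution 1) = 15000/40 = 375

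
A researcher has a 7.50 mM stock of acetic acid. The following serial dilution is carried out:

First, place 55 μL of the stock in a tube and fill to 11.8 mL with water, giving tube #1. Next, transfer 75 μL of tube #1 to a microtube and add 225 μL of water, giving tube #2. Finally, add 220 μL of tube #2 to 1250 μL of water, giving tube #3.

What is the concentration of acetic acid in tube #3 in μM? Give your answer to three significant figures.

1.31 μM

Step 1: 55 μL brought to 11.8 mL → factor 11800/55 = 214.55
Step 2: 75 μL + 225 μL = 300 μL total → factor 300/75 = 4
Step 3: 220 μL + 1250 μL = 1470 μL total → factor 1470/220 = 6.6818
Overall dilution factor = 214.55 × 4 × 6.6818 = 5734.2
Final = 7.50 mM / 5734.2 = 0.001308 mM = 1.31 μM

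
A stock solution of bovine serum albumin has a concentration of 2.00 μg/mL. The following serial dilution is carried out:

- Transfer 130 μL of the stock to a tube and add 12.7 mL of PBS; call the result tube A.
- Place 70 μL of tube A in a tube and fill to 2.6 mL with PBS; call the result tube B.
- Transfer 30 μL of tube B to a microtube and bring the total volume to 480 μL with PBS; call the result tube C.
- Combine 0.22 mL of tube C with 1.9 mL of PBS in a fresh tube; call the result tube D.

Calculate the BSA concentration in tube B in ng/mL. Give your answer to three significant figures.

0.546 ng/mL

Step 1: 130 μL + 12.7 mL = 12830 μL total → factor 12830/130 = 98.692
Step 2: 70 μL brought to 2.6 mL → factor 2600/70 = 37.143
Dilution factor through tube B = 98.692 × 37.143 = 3665.7
[tube B] = 2.00 μg/mL / 3665.7 = 0.0005456 μg/mL = 0.546 ng/mL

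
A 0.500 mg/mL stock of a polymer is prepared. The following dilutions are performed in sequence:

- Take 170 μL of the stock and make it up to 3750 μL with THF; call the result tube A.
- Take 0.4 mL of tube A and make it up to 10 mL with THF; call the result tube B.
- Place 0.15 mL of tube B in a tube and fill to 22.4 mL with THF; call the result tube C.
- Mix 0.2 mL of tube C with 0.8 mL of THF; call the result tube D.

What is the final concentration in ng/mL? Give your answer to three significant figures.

Step 1: 170 μL brought to 3750 μL → factor 3750/170 = 22.059
Step 2: 0.4 mL brought to 10 mL → factor 10/0.4 = 25
Step 3: 0.15 mL brought to 22.4 mL → factor 22.4/0.15 = 149.33
Step 4: 0.2 mL + 0.8 mL = 1 mL total → factor 1/0.2 = 5
Overall dilution factor = 22.059 × 25 × 149.33 × 5 = 4.1176 × 10^5
Final = 0.500 mg/mL / 4.1176 × 10^5 = 1.214 × 10^-6 mg/mL = 1.21 ng/mL

1.21 ng/mL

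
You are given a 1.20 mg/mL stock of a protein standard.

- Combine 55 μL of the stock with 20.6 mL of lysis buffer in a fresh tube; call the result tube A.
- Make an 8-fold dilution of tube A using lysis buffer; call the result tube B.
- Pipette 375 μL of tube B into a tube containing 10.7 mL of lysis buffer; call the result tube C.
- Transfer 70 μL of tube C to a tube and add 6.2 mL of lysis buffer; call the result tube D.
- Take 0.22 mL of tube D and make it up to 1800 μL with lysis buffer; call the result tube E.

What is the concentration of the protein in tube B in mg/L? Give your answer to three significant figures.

0.399 mg/L

Step 1: 55 μL + 20.6 mL = 20655 μL total → factor 20655/55 = 375.55
Step 2: 8-fold → factor 8
Dilution factor through tube B = 375.55 × 8 = 3004.4
[tube B] = 1.20 mg/mL / 3004.4 = 0.0003994 mg/mL = 0.399 mg/L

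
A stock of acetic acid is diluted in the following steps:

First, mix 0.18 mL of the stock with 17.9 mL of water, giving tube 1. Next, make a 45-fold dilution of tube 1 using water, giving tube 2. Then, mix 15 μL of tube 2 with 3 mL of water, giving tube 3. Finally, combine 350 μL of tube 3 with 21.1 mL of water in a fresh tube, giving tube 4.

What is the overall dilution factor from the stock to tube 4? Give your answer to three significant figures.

5.57 × 10^7

Step 1: 0.18 mL + 17.9 mL = 18.08 mL total → factor 18.08/0.18 = 100.44
Step 2: 45-fold → factor 45
Step 3: 15 μL + 3 mL = 3015 μL total → factor 3015/15 = 201
Step 4: 350 μL + 21.1 mL = 21450 μL total → factor 21450/350 = 61.286
Overall dilution factor = 100.44 × 45 × 201 × 61.286 = 5.5679 × 10^7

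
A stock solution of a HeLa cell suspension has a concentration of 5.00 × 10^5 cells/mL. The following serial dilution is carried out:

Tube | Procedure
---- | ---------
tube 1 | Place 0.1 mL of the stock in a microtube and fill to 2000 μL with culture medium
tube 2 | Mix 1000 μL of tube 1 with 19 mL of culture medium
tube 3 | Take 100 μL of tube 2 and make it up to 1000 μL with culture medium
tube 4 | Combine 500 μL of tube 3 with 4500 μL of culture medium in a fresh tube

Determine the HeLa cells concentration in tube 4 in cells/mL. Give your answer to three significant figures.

Step 1: 0.1 mL brought to 2000 μL → factor 2/0.1 = 20
Step 2: 1000 μL + 19 mL = 20000 μL total → factor 20000/1000 = 20
Step 3: 100 μL brought to 1000 μL → factor 1000/100 = 10
Step 4: 500 μL + 4500 μL = 5000 μL total → factor 5000/500 = 10
Overall dilution factor = 20 × 20 × 10 × 10 = 40000
Final = 5.00 × 10^5 cells/mL / 40000 = 12.5 cells/mL

12.5 cells/mL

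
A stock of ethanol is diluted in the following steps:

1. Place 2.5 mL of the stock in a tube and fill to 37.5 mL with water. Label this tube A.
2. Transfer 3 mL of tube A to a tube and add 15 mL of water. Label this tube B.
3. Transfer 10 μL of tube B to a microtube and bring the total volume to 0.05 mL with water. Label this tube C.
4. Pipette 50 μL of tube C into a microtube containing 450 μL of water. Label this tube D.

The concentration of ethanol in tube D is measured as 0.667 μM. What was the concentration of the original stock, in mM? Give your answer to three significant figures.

Step 1: 2.5 mL brought to 37.5 mL → factor 37.5/2.5 = 15
Step 2: 3 mL + 15 mL = 18 mL total → factor 18/3 = 6
Step 3: 10 μL brought to 0.05 mL → factor 50/10 = 5
Step 4: 50 μL + 450 μL = 500 μL total → factor 500/50 = 10
Overall dilution factor = 15 × 6 × 5 × 10 = 4500
Stock = 0.667 μM × 4500 = 3002 μM = 3.00 mM

3.00 mM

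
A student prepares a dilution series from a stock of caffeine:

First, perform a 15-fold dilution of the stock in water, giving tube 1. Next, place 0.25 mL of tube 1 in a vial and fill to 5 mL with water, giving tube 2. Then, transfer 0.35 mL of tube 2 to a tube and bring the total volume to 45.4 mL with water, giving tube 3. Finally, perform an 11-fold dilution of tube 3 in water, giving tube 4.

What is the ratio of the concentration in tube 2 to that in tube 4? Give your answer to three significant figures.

1.43 × 10^3

Step 1: 15-fold → factor 15
Step 2: 0.25 mL brought to 5 mL → factor 5/0.25 = 20
Step 3: 0.35 mL brought to 45.4 mL → factor 45.4/0.35 = 129.71
Step 4: 11-fold → factor 11
Dilution factor to tube 2 = 300; to tube 4 = 4.2806 × 10^5
[tube 2]/[tube 4] = (factor to tube 4)/(factor to tube 2) = 4.2806 × 10^5/300 = 1.43 × 10^3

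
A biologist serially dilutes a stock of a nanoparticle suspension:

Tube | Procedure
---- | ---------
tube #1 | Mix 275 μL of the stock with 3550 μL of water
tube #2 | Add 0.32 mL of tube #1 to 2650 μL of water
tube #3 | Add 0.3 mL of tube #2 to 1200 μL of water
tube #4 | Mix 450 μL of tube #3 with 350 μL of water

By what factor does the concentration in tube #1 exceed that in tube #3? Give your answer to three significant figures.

46.4

Step 1: 275 μL + 3550 μL = 3825 μL total → factor 3825/275 = 13.909
Step 2: 0.32 mL + 2650 μL = 2.97 mL total → factor 2.97/0.32 = 9.2812
Step 3: 0.3 mL + 1200 μL = 1.5 mL total → factor 1.5/0.3 = 5
Dilution factor to tube #1 = 13.909; to tube #3 = 645.47
[tube #1]/[tube #3] = (factor to tube #3)/(factor to tube #1) = 645.47/13.909 = 46.4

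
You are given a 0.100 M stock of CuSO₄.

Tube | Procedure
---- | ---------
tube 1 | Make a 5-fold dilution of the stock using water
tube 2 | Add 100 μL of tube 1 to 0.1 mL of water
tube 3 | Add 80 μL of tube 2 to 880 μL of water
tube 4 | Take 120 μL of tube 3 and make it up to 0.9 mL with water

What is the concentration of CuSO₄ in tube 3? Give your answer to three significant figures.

0.000833 M

Step 1: 5-fold → factor 5
Step 2: 100 μL + 0.1 mL = 200 μL total → factor 200/100 = 2
Step 3: 80 μL + 880 μL = 960 μL total → factor 960/80 = 12
Dilution factor through tube 3 = 5 × 2 × 12 = 120
[tube 3] = 0.100 M / 120 = 0.000833 M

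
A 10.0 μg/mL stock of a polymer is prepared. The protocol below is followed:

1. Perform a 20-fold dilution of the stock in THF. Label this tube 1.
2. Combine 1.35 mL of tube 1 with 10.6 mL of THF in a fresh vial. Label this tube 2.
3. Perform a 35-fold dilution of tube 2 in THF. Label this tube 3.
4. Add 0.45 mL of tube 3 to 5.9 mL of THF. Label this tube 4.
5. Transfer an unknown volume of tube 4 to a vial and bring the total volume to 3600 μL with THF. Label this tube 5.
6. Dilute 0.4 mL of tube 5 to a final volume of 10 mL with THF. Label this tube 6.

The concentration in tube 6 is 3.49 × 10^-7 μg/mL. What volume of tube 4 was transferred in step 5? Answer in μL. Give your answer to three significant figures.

Step 1: 20-fold → factor 20
Step 2: 1.35 mL + 10.6 mL = 11.95 mL total → factor 11.95/1.35 = 8.8519
Step 3: 35-fold → factor 35
Step 4: 0.45 mL + 5.9 mL = 6.35 mL total → factor 6.35/0.45 = 14.111
Step 5: v brought to 3600 μL → factor = 3600 μL/v
Step 6: 0.4 mL brought to 10 mL → factor 10/0.4 = 25
Product of known-step factors = 2.1859 × 10^6
Overall factor = 10.0 μg/mL / (3.49 × 10^-7 μg/mL) = 2.8653 × 10^7
Step-5 factor = 2.8653 × 10^7 / 2.1859 × 10^6 = 13.108
v = 3600 μL / 13.108 = 275 μL

275 μL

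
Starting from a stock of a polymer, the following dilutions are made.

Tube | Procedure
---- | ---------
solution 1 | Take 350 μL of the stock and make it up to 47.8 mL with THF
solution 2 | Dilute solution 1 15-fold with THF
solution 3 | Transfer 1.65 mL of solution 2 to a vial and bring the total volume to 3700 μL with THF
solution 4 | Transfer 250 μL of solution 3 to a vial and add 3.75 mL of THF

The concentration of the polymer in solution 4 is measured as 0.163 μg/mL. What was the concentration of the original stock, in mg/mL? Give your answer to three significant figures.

12.0 mg/mL

Step 1: 350 μL brought to 47.8 mL → factor 47800/350 = 136.57
Step 2: 15-fold → factor 15
Step 3: 1.65 mL brought to 3700 μL → factor 3.7/1.65 = 2.2424
Step 4: 250 μL + 3.75 mL = 4000 μL total → factor 4000/250 = 16
Overall dilution factor = 136.57 × 15 × 2.2424 × 16 = 73500
Stock = 0.163 μg/mL × 73500 = 1.198 × 10^4 μg/mL = 12.0 mg/mL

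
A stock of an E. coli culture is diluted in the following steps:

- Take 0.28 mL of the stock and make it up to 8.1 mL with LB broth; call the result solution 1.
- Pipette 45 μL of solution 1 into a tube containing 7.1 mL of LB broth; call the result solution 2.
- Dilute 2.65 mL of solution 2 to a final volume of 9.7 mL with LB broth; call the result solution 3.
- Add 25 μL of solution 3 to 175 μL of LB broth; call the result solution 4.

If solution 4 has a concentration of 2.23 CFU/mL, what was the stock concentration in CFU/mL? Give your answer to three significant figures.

3.00 × 10^5 CFU/mL

Step 1: 0.28 mL brought to 8.1 mL → factor 8.1/0.28 = 28.929
Step 2: 45 μL + 7.1 mL = 7145 μL total → factor 7145/45 = 158.78
Step 3: 2.65 mL brought to 9.7 mL → factor 9.7/2.65 = 3.6604
Step 4: 25 μL + 175 μL = 200 μL total → factor 200/25 = 8
Overall dilution factor = 28.929 × 158.78 × 3.6604 × 8 = 1.345 × 10^5
Stock = 2.23 CFU/mL × 1.345 × 10^5 = 3.00 × 10^5 CFU/mL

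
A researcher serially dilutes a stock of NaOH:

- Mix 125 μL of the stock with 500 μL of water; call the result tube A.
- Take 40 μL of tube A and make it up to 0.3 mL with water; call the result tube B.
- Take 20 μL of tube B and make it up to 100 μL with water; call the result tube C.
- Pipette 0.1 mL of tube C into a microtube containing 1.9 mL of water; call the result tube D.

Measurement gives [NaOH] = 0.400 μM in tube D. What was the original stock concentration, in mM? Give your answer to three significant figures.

Step 1: 125 μL + 500 μL = 625 μL total → factor 625/125 = 5
Step 2: 40 μL brought to 0.3 mL → factor 300/40 = 7.5
Step 3: 20 μL brought to 100 μL → factor 100/20 = 5
Step 4: 0.1 mL + 1.9 mL = 2 mL total → factor 2/0.1 = 20
Overall dilution factor = 5 × 7.5 × 5 × 20 = 3750
Stock = 0.400 μM × 3750 = 1500 μM = 1.50 mM

1.50 mM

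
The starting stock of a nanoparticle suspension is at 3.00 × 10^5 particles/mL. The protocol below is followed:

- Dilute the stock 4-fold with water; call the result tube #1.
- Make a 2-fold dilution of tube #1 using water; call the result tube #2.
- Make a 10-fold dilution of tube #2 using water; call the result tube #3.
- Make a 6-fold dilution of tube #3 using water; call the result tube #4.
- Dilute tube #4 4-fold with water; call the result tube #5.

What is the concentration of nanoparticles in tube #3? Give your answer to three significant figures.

3.75 × 10^3 particles/mL

Step 1: 4-fold → factor 4
Step 2: 2-fold → factor 2
Step 3: 10-fold → factor 10
Dilution factor through tube #3 = 4 × 2 × 10 = 80
[tube #3] = 3.00 × 10^5 particles/mL / 80 = 3.75 × 10^3 particles/mL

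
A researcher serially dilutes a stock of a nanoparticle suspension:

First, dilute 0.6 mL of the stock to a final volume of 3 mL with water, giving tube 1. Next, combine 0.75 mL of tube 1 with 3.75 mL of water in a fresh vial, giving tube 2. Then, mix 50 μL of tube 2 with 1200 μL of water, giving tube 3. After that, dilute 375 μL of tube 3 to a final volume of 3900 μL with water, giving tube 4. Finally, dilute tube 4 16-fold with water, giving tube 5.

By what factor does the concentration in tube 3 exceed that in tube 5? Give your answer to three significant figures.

Step 1: 0.6 mL brought to 3 mL → factor 3/0.6 = 5
Step 2: 0.75 mL + 3.75 mL = 4.5 mL total → factor 4.5/0.75 = 6
Step 3: 50 μL + 1200 μL = 1250 μL total → factor 1250/50 = 25
Step 4: 375 μL brought to 3900 μL → factor 3900/375 = 10.4
Step 5: 16-fold → factor 16
Dilution factor to tube 3 = 750; to tube 5 = 1.248 × 10^5
[tube 3]/[tube 5] = (factor to tube 5)/(factor to tube 3) = 1.248 × 10^5/750 = 166

166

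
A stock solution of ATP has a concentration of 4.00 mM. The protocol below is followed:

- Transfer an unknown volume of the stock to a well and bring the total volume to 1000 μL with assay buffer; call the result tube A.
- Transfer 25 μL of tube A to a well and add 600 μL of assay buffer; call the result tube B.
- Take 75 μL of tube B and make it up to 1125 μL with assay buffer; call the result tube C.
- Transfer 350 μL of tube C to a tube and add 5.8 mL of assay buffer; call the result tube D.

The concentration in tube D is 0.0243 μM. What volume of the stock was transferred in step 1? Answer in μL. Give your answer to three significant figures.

Step 1: v brought to 1000 μL → factor = 1000 μL/v
Step 2: 25 μL + 600 μL = 625 μL total → factor 625/25 = 25
Step 3: 75 μL brought to 1125 μL → factor 1125/75 = 15
Step 4: 350 μL + 5.8 mL = 6150 μL total → factor 6150/350 = 17.571
Product of known-step factors = 6589.3
Overall factor = 4.00 mM / (0.0243 μM) = 1.6461 × 10^5
Step-1 factor = 1.6461 × 10^5 / 6589.3 = 24.981
v = 1000 μL / 24.981 = 40.0 μL

40.0 μL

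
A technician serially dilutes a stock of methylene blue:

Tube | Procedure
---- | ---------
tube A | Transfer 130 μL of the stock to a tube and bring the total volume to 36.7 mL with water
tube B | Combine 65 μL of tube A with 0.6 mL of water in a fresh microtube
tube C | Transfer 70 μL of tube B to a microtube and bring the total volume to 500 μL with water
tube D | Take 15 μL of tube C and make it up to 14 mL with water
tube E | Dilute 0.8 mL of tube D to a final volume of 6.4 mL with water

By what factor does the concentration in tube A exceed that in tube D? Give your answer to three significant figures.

Step 1: 130 μL brought to 36.7 mL → factor 36700/130 = 282.31
Step 2: 65 μL + 0.6 mL = 665 μL total → factor 665/65 = 10.231
Step 3: 70 μL brought to 500 μL → factor 500/70 = 7.1429
Step 4: 15 μL brought to 14 mL → factor 14000/15 = 933.33
Dilution factor to tube A = 282.31; to tube D = 1.9255 × 10^7
[tube A]/[tube D] = (factor to tube D)/(factor to tube A) = 1.9255 × 10^7/282.31 = 6.82 × 10^4

6.82 × 10^4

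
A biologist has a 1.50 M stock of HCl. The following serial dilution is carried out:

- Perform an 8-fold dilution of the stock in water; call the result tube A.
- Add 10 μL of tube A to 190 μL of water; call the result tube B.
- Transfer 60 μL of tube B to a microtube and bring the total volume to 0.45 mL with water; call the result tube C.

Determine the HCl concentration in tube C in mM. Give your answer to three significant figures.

Step 1: 8-fold → factor 8
Step 2: 10 μL + 190 μL = 200 μL total → factor 200/10 = 20
Step 3: 60 μL brought to 0.45 mL → factor 450/60 = 7.5
Overall dilution factor = 8 × 20 × 7.5 = 1200
Final = 1.50 M / 1200 = 0.001250 M = 1.25 mM

1.25 mM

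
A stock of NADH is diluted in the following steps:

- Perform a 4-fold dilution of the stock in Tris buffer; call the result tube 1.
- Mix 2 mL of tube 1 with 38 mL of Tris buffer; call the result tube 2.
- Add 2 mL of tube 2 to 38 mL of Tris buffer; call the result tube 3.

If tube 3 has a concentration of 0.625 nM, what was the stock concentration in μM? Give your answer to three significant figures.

Step 1: 4-fold → factor 4
Step 2: 2 mL + 38 mL = 40 mL total → factor 40/2 = 20
Step 3: 2 mL + 38 mL = 40 mL total → factor 40/2 = 20
Overall dilution factor = 4 × 20 × 20 = 1600
Stock = 0.625 nM × 1600 = 1000 nM = 1.00 μM

1.00 μM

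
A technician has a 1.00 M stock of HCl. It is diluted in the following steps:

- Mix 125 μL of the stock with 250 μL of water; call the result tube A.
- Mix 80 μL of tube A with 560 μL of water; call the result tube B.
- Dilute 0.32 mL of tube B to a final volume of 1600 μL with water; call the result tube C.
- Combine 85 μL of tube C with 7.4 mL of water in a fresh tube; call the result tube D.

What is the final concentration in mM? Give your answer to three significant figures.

0.0946 mM

Step 1: 125 μL + 250 μL = 375 μL total → factor 375/125 = 3
Step 2: 80 μL + 560 μL = 640 μL total → factor 640/80 = 8
Step 3: 0.32 mL brought to 1600 μL → factor 1.6/0.32 = 5
Step 4: 85 μL + 7.4 mL = 7485 μL total → factor 7485/85 = 88.059
Overall dilution factor = 3 × 8 × 5 × 88.059 = 10567
Final = 1.00 M / 10567 = 9.463 × 10^-5 M = 0.0946 mM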